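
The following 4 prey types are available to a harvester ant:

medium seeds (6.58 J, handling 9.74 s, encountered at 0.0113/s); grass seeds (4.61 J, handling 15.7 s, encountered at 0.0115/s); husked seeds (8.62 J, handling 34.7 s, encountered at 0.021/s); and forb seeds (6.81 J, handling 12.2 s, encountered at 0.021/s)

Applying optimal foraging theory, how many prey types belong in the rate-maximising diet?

E/h in descending order: medium seeds 0.676, forb seeds 0.558, grass seeds 0.294, husked seeds 0.248 J/s. The optimal diet is the largest prefix of this list for which every included type satisfies E_i/h_i > R on the types above it.
Rate on top 1: 0.06698. forb seeds: 0.558 > 0.06698 → include.
Rate on top 2: 0.1591. grass seeds: 0.294 > 0.1591 → include.
Rate on top 3: 0.1748. husked seeds: 0.248 > 0.1748 → include.
Optimal diet: medium seeds, forb seeds, grass seeds, husked seeds — 4 of 4 types.

4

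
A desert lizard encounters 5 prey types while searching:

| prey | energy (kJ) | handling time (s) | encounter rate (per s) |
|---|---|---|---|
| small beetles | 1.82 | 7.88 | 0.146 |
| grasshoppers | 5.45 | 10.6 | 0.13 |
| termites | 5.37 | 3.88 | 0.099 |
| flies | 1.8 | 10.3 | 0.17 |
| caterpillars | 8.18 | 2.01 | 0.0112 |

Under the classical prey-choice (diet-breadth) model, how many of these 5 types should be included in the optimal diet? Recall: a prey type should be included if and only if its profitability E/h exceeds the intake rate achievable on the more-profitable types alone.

Rank by E/h (kJ/s): caterpillars 4.07, termites 1.38, grasshoppers 0.514, small beetles 0.231, flies 0.175. Include each in turn until the next type's E/h falls below the running intake rate.
Rate on top 1: 0.0896. termites: 1.38 > 0.0896 → include.
Rate on top 2: 0.4431. grasshoppers: 0.514 > 0.4431 → include.
Rate on top 3: 0.4782. small beetles: 0.231 < 0.4782 → exclude; stop.
Optimal diet: caterpillars, termites, grasshoppers — 3 of 5 types.

3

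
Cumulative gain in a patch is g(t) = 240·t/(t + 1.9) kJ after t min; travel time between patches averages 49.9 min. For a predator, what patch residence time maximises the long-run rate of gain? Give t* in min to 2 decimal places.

9.74 min

By the marginal value theorem, leave when the instantaneous gain rate g'(t) equals the habitat-wide average g(t)/(T + t).
g'(t) = 240·1.9/(t + 1.9)². Setting 240·1.9/(t+1.9)² = 240t/[(t+1.9)(49.9+t)] gives 1.9(49.9+t) = t(t+1.9), so t² = 1.9×49.9 = 94.81.
t* = √94.81 = 9.737 min.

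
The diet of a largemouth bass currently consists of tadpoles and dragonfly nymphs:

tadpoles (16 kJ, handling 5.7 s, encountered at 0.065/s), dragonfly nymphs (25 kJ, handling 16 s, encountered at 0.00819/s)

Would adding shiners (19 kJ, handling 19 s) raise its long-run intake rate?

Intake rate on the current diet: R = (0.065×16 + 0.00819×25) / (1 + 0.065×5.7 + 0.00819×16) = 1.245/1.502 = 0.829 kJ/s.
Profitability of shiners: 19/19 = 1 kJ/s.
Since 1 > R, including shiners increases the long-run rate.

Yes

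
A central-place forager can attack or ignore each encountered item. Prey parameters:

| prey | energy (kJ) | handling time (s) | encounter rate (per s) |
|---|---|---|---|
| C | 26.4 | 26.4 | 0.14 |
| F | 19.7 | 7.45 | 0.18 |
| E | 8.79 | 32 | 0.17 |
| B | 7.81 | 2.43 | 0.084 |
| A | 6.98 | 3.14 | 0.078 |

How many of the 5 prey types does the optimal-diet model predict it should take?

3

E/h in descending order: B 3.21, F 2.64, A 2.22, C 1, E 0.275 kJ/s. The optimal diet is the largest prefix of this list for which every included type satisfies E_i/h_i > R on the types above it.
Rate on top 1: 0.5448. F: 2.64 > 0.5448 → include.
Rate on top 2: 1.651. A: 2.22 > 1.651 → include.
Rate on top 3: 1.701. C: 1 < 1.701 → exclude; stop.
Optimal diet: B, F, A — 3 of 5 types.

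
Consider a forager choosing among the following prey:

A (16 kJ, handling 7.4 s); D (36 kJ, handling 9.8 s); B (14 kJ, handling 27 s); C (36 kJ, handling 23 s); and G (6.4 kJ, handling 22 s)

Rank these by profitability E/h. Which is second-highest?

A

Profitability E/h (kJ/s): A = 16/7.4 = 2.16, D = 36/9.8 = 3.67, B = 14/27 = 0.519, C = 36/23 = 1.57, G = 6.4/22 = 0.291.
Ranked: D > A > C > B > G.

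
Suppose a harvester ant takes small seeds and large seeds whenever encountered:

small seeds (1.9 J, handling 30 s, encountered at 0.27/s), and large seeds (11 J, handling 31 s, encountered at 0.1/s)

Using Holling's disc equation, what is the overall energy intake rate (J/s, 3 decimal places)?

0.132 J/s

Energy encountered per unit search time: 0.27×1.9 + 0.1×11 = 1.613 J/s.
Handling time per unit search time: 0.27×30 + 0.1×31 = 11.2.
Rate = 1.613/(1 + 11.2) = 0.1322 J/s.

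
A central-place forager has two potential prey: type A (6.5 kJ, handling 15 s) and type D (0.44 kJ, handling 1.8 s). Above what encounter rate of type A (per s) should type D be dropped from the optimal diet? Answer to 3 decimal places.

0.086 per s

The zero-one rule: include type D iff E₂/h₂ > λE₁/(1+λh₁). Equality gives the switch point.
λE₁h₂ = E₂ + λE₂h₁ ⇒ λ = E₂/(E₁h₂ − E₂h₁) = 0.44/(11.7 − 6.6) = 0.08627 per s.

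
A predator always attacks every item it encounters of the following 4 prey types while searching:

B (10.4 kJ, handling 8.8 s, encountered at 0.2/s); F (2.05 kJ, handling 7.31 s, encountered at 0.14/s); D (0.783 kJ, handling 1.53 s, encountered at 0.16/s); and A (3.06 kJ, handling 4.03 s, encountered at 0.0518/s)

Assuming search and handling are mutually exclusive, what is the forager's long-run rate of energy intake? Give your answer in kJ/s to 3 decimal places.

R = Σλ_iE_i / (1 + Σλ_ih_i)
Numerator: 0.2×10.4 + 0.14×2.05 + 0.16×0.783 + 0.0518×3.06 = 2.651
Denominator: 1 + 0.2×8.8 + 0.14×7.31 + 0.16×1.53 + 0.0518×4.03 = 4.237
R = 2.651/4.237 = 0.6256 kJ/s

0.626 kJ/s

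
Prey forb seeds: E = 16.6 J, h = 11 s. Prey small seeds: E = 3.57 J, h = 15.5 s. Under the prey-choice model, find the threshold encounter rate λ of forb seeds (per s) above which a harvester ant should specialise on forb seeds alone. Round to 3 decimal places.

0.016 per s

At the threshold, the rate on forb seeds alone equals the profitability of small seeds: λ·16.6/(1 + λ·11) = 3.57/15.5 = 0.2303.
Rearranging, λ(16.6 − 0.2303×11) = 0.2303, so λ = 0.2303/14.07 = 0.01637 per s.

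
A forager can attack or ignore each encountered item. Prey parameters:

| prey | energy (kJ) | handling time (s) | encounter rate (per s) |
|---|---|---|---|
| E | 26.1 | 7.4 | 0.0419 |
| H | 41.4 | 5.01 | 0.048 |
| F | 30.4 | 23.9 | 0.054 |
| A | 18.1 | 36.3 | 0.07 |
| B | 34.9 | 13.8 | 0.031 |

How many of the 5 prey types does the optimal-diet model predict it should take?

Profitabilities (E/h, kJ/s): H 8.26, E 3.53, B 2.53, F 1.27, A 0.499. Add prey in this order while the next type's profitability exceeds the intake rate on those already taken.
Rate on top 1: 1.602. E: 3.53 > 1.602 → include.
Rate on top 2: 1.987. B: 2.53 > 1.987 → include.
Rate on top 3: 2.104. F: 1.27 < 2.104 → exclude; stop.
Optimal diet: H, E, B — 3 of 5 types.

3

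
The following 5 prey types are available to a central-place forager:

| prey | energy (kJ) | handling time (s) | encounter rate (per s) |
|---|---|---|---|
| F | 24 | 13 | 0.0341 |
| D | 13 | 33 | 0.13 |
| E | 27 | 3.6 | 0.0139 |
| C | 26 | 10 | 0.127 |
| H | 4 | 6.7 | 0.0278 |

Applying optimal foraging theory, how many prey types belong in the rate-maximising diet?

3

Rank by E/h (kJ/s): E 7.5, C 2.6, F 1.85, H 0.597, D 0.394. Include each in turn until the next type's E/h falls below the running intake rate.
Rate on top 1: 0.3574. C: 2.6 > 0.3574 → include.
Rate on top 2: 1.585. F: 1.85 > 1.585 → include.
Rate on top 3: 1.627. H: 0.597 < 1.627 → exclude; stop.
Optimal diet: E, C, F — 3 of 5 types.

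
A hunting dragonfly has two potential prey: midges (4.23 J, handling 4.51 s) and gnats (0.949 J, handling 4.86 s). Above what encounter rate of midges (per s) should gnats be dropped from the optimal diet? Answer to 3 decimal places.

Drop gnats once their profitability E₂/h₂ falls below the rate achievable on midges alone: E₂/h₂ = λE₁/(1 + λh₁).
Solve for λ: λE₁h₂ = E₂(1 + λh₁) → λ(E₁h₂ − E₂h₁) = E₂ → λ = E₂/(E₁h₂ − E₂h₁).
λ = 0.949/(4.23×4.86 − 0.949×4.51) = 0.949/16.28 = 0.0583 per s.

0.058 per s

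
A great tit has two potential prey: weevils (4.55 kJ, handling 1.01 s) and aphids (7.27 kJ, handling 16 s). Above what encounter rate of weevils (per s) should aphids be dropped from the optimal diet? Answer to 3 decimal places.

0.111 per s

The zero-one rule: include aphids iff E₂/h₂ > λE₁/(1+λh₁). Equality gives the switch point.
λE₁h₂ = E₂ + λE₂h₁ ⇒ λ = E₂/(E₁h₂ − E₂h₁) = 7.27/(72.8 − 7.343) = 0.1111 per s.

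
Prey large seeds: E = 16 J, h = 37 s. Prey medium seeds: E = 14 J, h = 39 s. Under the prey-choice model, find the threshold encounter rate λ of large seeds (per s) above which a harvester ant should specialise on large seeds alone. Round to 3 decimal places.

Drop medium seeds once their profitability E₂/h₂ falls below the rate achievable on large seeds alone: E₂/h₂ = λE₁/(1 + λh₁).
Solve for λ: λE₁h₂ = E₂(1 + λh₁) → λ(E₁h₂ − E₂h₁) = E₂ → λ = E₂/(E₁h₂ − E₂h₁).
λ = 14/(16×39 − 14×37) = 14/106 = 0.1321 per s.

0.132 per s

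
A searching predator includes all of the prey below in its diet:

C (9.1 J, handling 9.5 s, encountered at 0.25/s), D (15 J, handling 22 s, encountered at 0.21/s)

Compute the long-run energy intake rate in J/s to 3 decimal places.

0.679 J/s

R = Σλ_iE_i / (1 + Σλ_ih_i)
Numerator: 0.25×9.1 + 0.21×15 = 5.425
Denominator: 1 + 0.25×9.5 + 0.21×22 = 7.995
R = 5.425/7.995 = 0.6785 J/s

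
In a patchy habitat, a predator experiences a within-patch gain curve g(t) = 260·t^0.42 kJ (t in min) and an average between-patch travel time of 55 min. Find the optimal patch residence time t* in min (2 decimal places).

Optimal t* satisfies g'(t*) = g(t*)/(T + t*).
g'(t) = 0.42·260·t^-0.58. Setting 0.42·260·t^-0.58 = 260·t^0.42/(55+t) gives 0.42(55+t) = t, so 0.58·t = 0.42×55.
t* = 0.42×55/0.58 = 39.83 min.

39.83 min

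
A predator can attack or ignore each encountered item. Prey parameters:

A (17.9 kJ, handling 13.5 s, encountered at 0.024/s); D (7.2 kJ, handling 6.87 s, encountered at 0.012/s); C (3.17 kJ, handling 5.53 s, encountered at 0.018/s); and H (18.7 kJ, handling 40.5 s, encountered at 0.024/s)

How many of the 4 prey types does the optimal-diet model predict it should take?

Rank by E/h (kJ/s): A 1.33, D 1.05, C 0.573, H 0.462. Include each in turn until the next type's E/h falls below the running intake rate.
Rate on top 1: 0.3245. D: 1.05 > 0.3245 → include.
Rate on top 2: 0.3669. C: 0.573 > 0.3669 → include.
Rate on top 3: 0.3805. H: 0.462 > 0.3805 → include.
Optimal diet: A, D, C, H — 4 of 4 types.

4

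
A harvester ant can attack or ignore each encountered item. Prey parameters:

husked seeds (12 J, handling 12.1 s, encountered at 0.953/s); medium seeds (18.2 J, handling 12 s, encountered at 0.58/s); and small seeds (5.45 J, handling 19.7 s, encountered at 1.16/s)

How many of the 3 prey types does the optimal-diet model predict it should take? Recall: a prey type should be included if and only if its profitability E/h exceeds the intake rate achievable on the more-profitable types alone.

1

E/h in descending order: medium seeds 1.52, husked seeds 0.992, small seeds 0.277 J/s. The optimal diet is the largest prefix of this list for which every included type satisfies E_i/h_i > R on the types above it.
Rate on top 1: 1.326. husked seeds: 0.992 < 1.326 → exclude; stop.
Optimal diet: medium seeds — 1 of 3 types.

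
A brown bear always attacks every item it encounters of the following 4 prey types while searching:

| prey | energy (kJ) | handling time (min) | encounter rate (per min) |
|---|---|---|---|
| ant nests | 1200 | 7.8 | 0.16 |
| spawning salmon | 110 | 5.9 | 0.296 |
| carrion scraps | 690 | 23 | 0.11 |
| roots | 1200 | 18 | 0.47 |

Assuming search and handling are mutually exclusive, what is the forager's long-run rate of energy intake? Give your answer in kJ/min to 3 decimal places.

R = (0.16×1200 + 0.296×110 + 0.11×690 + 0.47×1200) / (1 + 0.16×7.8 + 0.296×5.9 + 0.11×23 + 0.47×18) = 864.5/14.98 = 57.69 kJ/min.

57.691 kJ/min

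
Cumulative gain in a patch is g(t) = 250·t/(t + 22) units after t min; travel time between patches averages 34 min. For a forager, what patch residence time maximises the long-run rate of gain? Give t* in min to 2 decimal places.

27.35 min

Optimal t* satisfies g'(t*) = g(t*)/(T + t*).
g'(t) = 250·22/(t + 22)². Setting 250·22/(t+22)² = 250t/[(t+22)(34+t)] gives 22(34+t) = t(t+22), so t² = 22×34 = 748.
t* = √748 = 27.35 min.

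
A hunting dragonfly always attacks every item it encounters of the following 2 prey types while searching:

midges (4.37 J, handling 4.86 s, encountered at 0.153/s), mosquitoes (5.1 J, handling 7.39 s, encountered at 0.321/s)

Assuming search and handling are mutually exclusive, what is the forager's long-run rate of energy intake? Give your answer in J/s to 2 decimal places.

Energy encountered per unit search time: 0.153×4.37 + 0.321×5.1 = 2.306 J/s.
Handling time per unit search time: 0.153×4.86 + 0.321×7.39 = 3.116.
Rate = 2.306/(1 + 3.116) = 0.5602 J/s.

0.56 J/s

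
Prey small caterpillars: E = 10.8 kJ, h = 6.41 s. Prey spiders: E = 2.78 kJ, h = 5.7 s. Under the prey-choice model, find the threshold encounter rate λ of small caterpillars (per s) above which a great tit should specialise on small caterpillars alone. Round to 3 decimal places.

0.064 per s

Drop spiders once their profitability E₂/h₂ falls below the rate achievable on small caterpillars alone: E₂/h₂ = λE₁/(1 + λh₁).
Solve for λ: λE₁h₂ = E₂(1 + λh₁) → λ(E₁h₂ − E₂h₁) = E₂ → λ = E₂/(E₁h₂ − E₂h₁).
λ = 2.78/(10.8×5.7 − 2.78×6.41) = 2.78/43.74 = 0.06356 per s.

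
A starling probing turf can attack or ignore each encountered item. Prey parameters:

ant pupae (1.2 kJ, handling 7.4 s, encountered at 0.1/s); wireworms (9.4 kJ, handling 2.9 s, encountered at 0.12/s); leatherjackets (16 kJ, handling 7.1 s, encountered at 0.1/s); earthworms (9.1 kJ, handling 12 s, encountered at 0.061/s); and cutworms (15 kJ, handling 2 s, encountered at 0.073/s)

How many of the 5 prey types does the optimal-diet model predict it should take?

3

E/h in descending order: cutworms 7.5, wireworms 3.24, leatherjackets 2.25, earthworms 0.758, ant pupae 0.162 kJ/s. The optimal diet is the largest prefix of this list for which every included type satisfies E_i/h_i > R on the types above it.
Rate on top 1: 0.9555. wireworms: 3.24 > 0.9555 → include.
Rate on top 2: 1.488. leatherjackets: 2.25 > 1.488 → include.
Rate on top 3: 1.735. earthworms: 0.758 < 1.735 → exclude; stop.
Optimal diet: cutworms, wireworms, leatherjackets — 3 of 5 types.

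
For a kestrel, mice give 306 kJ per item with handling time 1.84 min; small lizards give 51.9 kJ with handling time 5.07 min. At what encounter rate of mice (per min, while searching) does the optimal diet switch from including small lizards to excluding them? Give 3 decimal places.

0.036 per min

Drop small lizards once their profitability E₂/h₂ falls below the rate achievable on mice alone: E₂/h₂ = λE₁/(1 + λh₁).
Solve for λ: λE₁h₂ = E₂(1 + λh₁) → λ(E₁h₂ − E₂h₁) = E₂ → λ = E₂/(E₁h₂ − E₂h₁).
λ = 51.9/(306×5.07 − 51.9×1.84) = 51.9/1456 = 0.03565 per min.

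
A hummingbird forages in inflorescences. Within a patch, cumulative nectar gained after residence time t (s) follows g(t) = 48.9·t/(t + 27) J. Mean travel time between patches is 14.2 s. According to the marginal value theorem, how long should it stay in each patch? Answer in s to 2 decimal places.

19.58 s

By the marginal value theorem, leave when the instantaneous gain rate g'(t) equals the habitat-wide average g(t)/(T + t).
g'(t) = 48.9·27/(t + 27)². Setting 48.9·27/(t+27)² = 48.9t/[(t+27)(14.2+t)] gives 27(14.2+t) = t(t+27), so t² = 27×14.2 = 383.4.
t* = √383.4 = 19.58 s.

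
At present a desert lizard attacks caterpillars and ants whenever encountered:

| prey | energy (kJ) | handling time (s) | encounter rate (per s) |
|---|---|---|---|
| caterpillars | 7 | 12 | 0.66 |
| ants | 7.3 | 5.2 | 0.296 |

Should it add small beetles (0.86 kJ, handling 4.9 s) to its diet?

On caterpillars and ants alone, R = ΣλE/(1+Σλh) = 6.781/10.46 = 0.6483 kJ/s.
Profitability of small beetles: 0.86/4.9 = 0.1755 kJ/s.
Since 0.1755 < R, time spent handling small beetles is better spent searching.

No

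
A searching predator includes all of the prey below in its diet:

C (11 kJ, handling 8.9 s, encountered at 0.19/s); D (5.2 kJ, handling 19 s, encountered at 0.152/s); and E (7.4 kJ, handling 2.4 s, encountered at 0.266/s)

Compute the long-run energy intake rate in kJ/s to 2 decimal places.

Energy encountered per unit search time: 0.19×11 + 0.152×5.2 + 0.266×7.4 = 4.849 kJ/s.
Handling time per unit search time: 0.19×8.9 + 0.152×19 + 0.266×2.4 = 5.217.
Rate = 4.849/(1 + 5.217) = 0.7799 kJ/s.

0.78 kJ/s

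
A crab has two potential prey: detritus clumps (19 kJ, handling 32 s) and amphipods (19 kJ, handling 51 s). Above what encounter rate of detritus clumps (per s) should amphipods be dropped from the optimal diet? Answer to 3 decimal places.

0.053 per s

At the threshold, the rate on detritus clumps alone equals the profitability of amphipods: λ·19/(1 + λ·32) = 19/51 = 0.3725.
Rearranging, λ(19 − 0.3725×32) = 0.3725, so λ = 0.3725/7.078 = 0.05263 per s.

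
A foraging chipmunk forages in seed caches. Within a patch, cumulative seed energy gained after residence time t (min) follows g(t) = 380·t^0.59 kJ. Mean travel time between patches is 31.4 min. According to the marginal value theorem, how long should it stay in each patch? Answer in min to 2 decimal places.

45.19 min

Maximise g(t)/(T+t): set derivative to zero → g'(t)(T+t) = g(t).
g'(t) = 0.59·380·t^-0.41. Setting 0.59·380·t^-0.41 = 380·t^0.59/(31.4+t) gives 0.59(31.4+t) = t, so 0.41·t = 0.59×31.4.
t* = 0.59×31.4/0.41 = 45.19 min.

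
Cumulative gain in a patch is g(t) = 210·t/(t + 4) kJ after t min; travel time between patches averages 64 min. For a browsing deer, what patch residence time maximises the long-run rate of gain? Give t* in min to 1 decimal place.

Maximise g(t)/(T+t): set derivative to zero → g'(t)(T+t) = g(t).
g'(t) = 210·4/(t + 4)². Setting 210·4/(t+4)² = 210t/[(t+4)(64+t)] gives 4(64+t) = t(t+4), so t² = 4×64 = 256.
t* = √256 = 16 min.

16.0 min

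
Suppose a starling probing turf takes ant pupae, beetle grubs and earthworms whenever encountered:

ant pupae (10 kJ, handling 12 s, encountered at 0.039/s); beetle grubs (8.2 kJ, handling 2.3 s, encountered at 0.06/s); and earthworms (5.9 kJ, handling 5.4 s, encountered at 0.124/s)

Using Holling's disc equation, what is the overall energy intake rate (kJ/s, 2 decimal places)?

R = Σλ_iE_i / (1 + Σλ_ih_i)
Numerator: 0.039×10 + 0.06×8.2 + 0.124×5.9 = 1.614
Denominator: 1 + 0.039×12 + 0.06×2.3 + 0.124×5.4 = 2.276
R = 1.614/2.276 = 0.7091 kJ/s

0.71 kJ/s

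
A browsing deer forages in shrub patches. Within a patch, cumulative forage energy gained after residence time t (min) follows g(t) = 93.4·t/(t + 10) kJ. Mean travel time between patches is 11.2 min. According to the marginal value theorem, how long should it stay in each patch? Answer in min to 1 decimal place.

10.6 min

Maximise g(t)/(T+t): set derivative to zero → g'(t)(T+t) = g(t).
g'(t) = 93.4·10/(t + 10)². Setting 93.4·10/(t+10)² = 93.4t/[(t+10)(11.2+t)] gives 10(11.2+t) = t(t+10), so t² = 10×11.2 = 112.
t* = √112 = 10.58 min.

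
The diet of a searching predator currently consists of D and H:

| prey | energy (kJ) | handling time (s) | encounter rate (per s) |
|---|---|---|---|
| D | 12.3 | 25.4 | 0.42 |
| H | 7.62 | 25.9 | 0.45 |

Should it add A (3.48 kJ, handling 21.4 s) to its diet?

On D and H alone, R = ΣλE/(1+Σλh) = 8.595/23.32 = 0.3685 kJ/s.
A: E/h = 3.48/21.4 = 0.1626 kJ/s.
Since 0.1626 < R, time spent handling A is better spent searching.

No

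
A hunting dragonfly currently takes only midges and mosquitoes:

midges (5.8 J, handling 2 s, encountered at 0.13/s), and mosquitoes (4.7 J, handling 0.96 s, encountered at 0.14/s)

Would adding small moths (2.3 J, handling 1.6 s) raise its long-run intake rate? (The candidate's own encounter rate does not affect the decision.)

Current rate: (0.13×5.8 + 0.14×4.7)/(1 + 0.13×2 + 0.14×0.96) = 1.013 J/s.
small moths: E/h = 2.3/1.6 = 1.437 J/s.
1.437 > 1.013, so adding small moths raises the average — include it.

Yes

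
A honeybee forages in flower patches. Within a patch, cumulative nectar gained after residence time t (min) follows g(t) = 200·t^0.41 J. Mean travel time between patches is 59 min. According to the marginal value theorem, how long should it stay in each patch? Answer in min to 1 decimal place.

41.0 min

Maximise g(t)/(T+t): set derivative to zero → g'(t)(T+t) = g(t).
g'(t) = 0.41·200·t^-0.59. Setting 0.41·200·t^-0.59 = 200·t^0.41/(59+t) gives 0.41(59+t) = t, so 0.59·t = 0.41×59.
t* = 0.41×59/0.59 = 41 min.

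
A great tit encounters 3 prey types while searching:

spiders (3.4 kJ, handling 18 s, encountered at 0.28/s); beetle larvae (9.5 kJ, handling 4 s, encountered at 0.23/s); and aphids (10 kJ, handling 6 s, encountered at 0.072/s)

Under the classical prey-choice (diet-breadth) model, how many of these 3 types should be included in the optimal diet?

Rank by E/h (kJ/s): beetle larvae 2.38, aphids 1.67, spiders 0.189. Include each in turn until the next type's E/h falls below the running intake rate.
Rate on top 1: 1.138. aphids: 1.67 > 1.138 → include.
Rate on top 2: 1.235. spiders: 0.189 < 1.235 → exclude; stop.
Optimal diet: beetle larvae, aphids — 2 of 3 types.

2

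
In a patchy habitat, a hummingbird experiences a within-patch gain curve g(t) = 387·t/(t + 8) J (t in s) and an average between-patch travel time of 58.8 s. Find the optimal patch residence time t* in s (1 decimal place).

Optimal t* satisfies g'(t*) = g(t*)/(T + t*).
g'(t) = 387·8/(t + 8)². Setting 387·8/(t+8)² = 387t/[(t+8)(58.8+t)] gives 8(58.8+t) = t(t+8), so t² = 8×58.8 = 470.4.
t* = √470.4 = 21.69 s.

21.7 s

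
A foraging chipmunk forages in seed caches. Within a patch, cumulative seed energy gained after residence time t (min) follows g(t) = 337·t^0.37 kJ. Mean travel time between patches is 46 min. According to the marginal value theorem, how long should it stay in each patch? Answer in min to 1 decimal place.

By the marginal value theorem, leave when the instantaneous gain rate g'(t) equals the habitat-wide average g(t)/(T + t).
g'(t) = 0.37·337·t^-0.63. Setting 0.37·337·t^-0.63 = 337·t^0.37/(46+t) gives 0.37(46+t) = t, so 0.63·t = 0.37×46.
t* = 0.37×46/0.63 = 27.02 min.

27.0 min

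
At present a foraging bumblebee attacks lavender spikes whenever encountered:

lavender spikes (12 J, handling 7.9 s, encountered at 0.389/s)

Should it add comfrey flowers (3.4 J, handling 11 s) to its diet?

Intake rate on the current diet: R = (0.389×12) / (1 + 0.389×7.9) = 4.668/4.073 = 1.146 J/s.
Profitability of comfrey flowers: 3.4/11 = 0.3091 J/s.
Since 0.3091 < R, time spent handling comfrey flowers is better spent searching.

No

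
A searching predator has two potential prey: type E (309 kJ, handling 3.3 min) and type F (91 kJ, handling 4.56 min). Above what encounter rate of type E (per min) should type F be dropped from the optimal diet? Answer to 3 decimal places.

0.082 per min

The zero-one rule: include type F iff E₂/h₂ > λE₁/(1+λh₁). Equality gives the switch point.
λE₁h₂ = E₂ + λE₂h₁ ⇒ λ = E₂/(E₁h₂ − E₂h₁) = 91/(1409 − 300.3) = 0.08208 per min.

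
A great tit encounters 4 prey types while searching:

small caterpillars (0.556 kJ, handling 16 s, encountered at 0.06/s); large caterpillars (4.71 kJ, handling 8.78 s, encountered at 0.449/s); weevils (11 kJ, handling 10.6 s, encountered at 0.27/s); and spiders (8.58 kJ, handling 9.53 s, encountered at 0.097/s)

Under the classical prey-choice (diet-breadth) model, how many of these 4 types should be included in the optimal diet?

Profitabilities (E/h, kJ/s): weevils 1.04, spiders 0.9, large caterpillars 0.536, small caterpillars 0.0348. Add prey in this order while the next type's profitability exceeds the intake rate on those already taken.
Rate on top 1: 0.769. spiders: 0.9 > 0.769 → include.
Rate on top 2: 0.7944. large caterpillars: 0.536 < 0.7944 → exclude; stop.
Optimal diet: weevils, spiders — 2 of 4 types.

2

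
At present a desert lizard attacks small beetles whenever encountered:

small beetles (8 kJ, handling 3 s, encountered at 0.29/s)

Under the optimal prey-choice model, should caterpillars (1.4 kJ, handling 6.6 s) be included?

On small beetles alone, R = ΣλE/(1+Σλh) = 2.32/1.87 = 1.241 kJ/s.
caterpillars: E/h = 1.4/6.6 = 0.2121 kJ/s.
0.2121 < 1.241, so adding caterpillars would lower the average — exclude it.

No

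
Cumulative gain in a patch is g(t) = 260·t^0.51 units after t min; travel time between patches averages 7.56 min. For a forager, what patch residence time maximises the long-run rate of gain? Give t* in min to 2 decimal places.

Maximise g(t)/(T+t): set derivative to zero → g'(t)(T+t) = g(t).
g'(t) = 0.51·260·t^-0.49. Setting 0.51·260·t^-0.49 = 260·t^0.51/(7.56+t) gives 0.51(7.56+t) = t, so 0.49·t = 0.51×7.56.
t* = 0.51×7.56/0.49 = 7.869 min.

7.87 min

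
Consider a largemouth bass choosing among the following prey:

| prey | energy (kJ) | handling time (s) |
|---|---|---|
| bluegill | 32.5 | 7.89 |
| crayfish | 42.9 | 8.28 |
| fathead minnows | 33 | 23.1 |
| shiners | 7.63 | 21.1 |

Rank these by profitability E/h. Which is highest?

Profitability E/h (kJ/s): bluegill = 32.5/7.89 = 4.12, crayfish = 42.9/8.28 = 5.18, fathead minnows = 33/23.1 = 1.43, shiners = 7.63/21.1 = 0.362.
Ranked: crayfish > bluegill > fathead minnows > shiners.

crayfish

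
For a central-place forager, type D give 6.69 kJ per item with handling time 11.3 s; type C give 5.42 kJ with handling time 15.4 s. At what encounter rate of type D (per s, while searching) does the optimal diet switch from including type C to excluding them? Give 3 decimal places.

0.130 per s

The zero-one rule: include type C iff E₂/h₂ > λE₁/(1+λh₁). Equality gives the switch point.
λE₁h₂ = E₂ + λE₂h₁ ⇒ λ = E₂/(E₁h₂ − E₂h₁) = 5.42/(103 − 61.25) = 0.1297 per s.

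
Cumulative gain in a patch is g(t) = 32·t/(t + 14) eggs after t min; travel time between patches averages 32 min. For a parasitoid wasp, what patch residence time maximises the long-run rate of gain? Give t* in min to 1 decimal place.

Optimal t* satisfies g'(t*) = g(t*)/(T + t*).
g'(t) = 32·14/(t + 14)². Setting 32·14/(t+14)² = 32t/[(t+14)(32+t)] gives 14(32+t) = t(t+14), so t² = 14×32 = 448.
t* = √448 = 21.17 min.

21.2 min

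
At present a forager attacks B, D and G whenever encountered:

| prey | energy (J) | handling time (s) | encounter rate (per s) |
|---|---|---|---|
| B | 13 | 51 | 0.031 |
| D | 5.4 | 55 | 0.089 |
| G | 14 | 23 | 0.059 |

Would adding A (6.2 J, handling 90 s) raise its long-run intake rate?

Intake rate on the current diet: R = (0.031×13 + 0.089×5.4 + 0.059×14) / (1 + 0.031×51 + 0.089×55 + 0.059×23) = 1.71/8.833 = 0.1935 J/s.
A: E/h = 6.2/90 = 0.06889 J/s.
0.06889 < 0.1935, so adding A would lower the average — exclude it.

No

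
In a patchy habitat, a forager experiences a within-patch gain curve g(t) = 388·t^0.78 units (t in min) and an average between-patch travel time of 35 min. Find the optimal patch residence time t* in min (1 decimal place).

124.1 min

By the marginal value theorem, leave when the instantaneous gain rate g'(t) equals the habitat-wide average g(t)/(T + t).
g'(t) = 0.78·388·t^-0.22. Setting 0.78·388·t^-0.22 = 388·t^0.78/(35+t) gives 0.78(35+t) = t, so 0.22·t = 0.78×35.
t* = 0.78×35/0.22 = 124.1 min.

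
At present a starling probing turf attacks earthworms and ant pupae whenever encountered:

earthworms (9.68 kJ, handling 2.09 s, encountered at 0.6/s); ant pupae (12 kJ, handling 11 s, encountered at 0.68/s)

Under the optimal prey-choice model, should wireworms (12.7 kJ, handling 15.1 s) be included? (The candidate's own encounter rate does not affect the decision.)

No

On earthworms and ant pupae alone, R = ΣλE/(1+Σλh) = 13.97/9.734 = 1.435 kJ/s.
wireworms: E/h = 12.7/15.1 = 0.8411 kJ/s.
0.8411 < 1.435, so adding wireworms would lower the average — exclude it.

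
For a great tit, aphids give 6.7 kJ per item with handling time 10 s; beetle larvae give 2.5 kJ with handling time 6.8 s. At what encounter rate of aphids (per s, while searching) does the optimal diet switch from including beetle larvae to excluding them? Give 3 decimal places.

Drop beetle larvae once their profitability E₂/h₂ falls below the rate achievable on aphids alone: E₂/h₂ = λE₁/(1 + λh₁).
Solve for λ: λE₁h₂ = E₂(1 + λh₁) → λ(E₁h₂ − E₂h₁) = E₂ → λ = E₂/(E₁h₂ − E₂h₁).
λ = 2.5/(6.7×6.8 − 2.5×10) = 2.5/20.56 = 0.1216 per s.

0.122 per s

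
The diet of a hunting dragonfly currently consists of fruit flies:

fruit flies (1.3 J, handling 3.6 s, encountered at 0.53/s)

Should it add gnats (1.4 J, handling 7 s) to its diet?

No

Current rate: (0.53×1.3)/(1 + 0.53×3.6) = 0.2369 J/s.
Profitability of gnats: 1.4/7 = 0.2 J/s.
Since 0.2 < R, time spent handling gnats is better spent searching.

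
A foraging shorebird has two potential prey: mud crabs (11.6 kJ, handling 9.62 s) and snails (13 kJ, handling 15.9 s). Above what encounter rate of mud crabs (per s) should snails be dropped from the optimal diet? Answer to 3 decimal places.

Drop snails once their profitability E₂/h₂ falls below the rate achievable on mud crabs alone: E₂/h₂ = λE₁/(1 + λh₁).
Solve for λ: λE₁h₂ = E₂(1 + λh₁) → λ(E₁h₂ − E₂h₁) = E₂ → λ = E₂/(E₁h₂ − E₂h₁).
λ = 13/(11.6×15.9 − 13×9.62) = 13/59.38 = 0.2189 per s.

0.219 per s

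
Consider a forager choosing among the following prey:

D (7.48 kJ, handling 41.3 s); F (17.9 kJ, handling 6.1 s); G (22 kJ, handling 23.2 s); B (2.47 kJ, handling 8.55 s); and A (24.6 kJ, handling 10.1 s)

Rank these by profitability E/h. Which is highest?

Profitability E/h (kJ/s): D = 7.48/41.3 = 0.181, F = 17.9/6.1 = 2.93, G = 22/23.2 = 0.948, B = 2.47/8.55 = 0.289, A = 24.6/10.1 = 2.44.
Ranked: F > A > G > B > D.

F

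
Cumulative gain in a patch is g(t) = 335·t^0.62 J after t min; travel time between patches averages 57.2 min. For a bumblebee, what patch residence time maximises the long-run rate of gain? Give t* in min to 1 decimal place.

93.3 min

Optimal t* satisfies g'(t*) = g(t*)/(T + t*).
g'(t) = 0.62·335·t^-0.38. Setting 0.62·335·t^-0.38 = 335·t^0.62/(57.2+t) gives 0.62(57.2+t) = t, so 0.38·t = 0.62×57.2.
t* = 0.62×57.2/0.38 = 93.33 min.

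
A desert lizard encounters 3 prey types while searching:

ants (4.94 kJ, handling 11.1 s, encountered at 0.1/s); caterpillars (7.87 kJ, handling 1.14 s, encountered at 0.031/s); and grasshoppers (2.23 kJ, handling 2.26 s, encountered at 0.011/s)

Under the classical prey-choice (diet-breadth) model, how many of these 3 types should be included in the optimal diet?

3

Rank by E/h (kJ/s): caterpillars 6.9, grasshoppers 0.987, ants 0.445. Include each in turn until the next type's E/h falls below the running intake rate.
Rate on top 1: 0.2356. grasshoppers: 0.987 > 0.2356 → include.
Rate on top 2: 0.2533. ants: 0.445 > 0.2533 → include.
Optimal diet: caterpillars, grasshoppers, ants — 3 of 3 types.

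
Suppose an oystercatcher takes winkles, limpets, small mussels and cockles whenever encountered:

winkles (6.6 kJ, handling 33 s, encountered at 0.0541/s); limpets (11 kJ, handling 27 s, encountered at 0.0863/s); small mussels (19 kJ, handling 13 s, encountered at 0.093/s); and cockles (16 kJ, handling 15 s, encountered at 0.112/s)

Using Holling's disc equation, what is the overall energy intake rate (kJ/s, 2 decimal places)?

0.61 kJ/s

R = (0.0541×6.6 + 0.0863×11 + 0.093×19 + 0.112×16) / (1 + 0.0541×33 + 0.0863×27 + 0.093×13 + 0.112×15) = 4.865/8.004 = 0.6078 kJ/s.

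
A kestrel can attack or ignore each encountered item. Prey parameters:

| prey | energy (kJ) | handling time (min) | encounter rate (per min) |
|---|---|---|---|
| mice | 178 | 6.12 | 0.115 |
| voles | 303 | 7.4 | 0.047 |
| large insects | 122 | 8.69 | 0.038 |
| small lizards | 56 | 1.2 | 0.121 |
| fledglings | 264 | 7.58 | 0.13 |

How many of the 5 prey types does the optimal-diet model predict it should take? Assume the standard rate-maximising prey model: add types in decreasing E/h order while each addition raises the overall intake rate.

Rank by E/h (kJ/min): small lizards 46.7, voles 40.9, fledglings 34.8, mice 29.1, large insects 14. Include each in turn until the next type's E/h falls below the running intake rate.
Rate on top 1: 5.917. voles: 40.9 > 5.917 → include.
Rate on top 2: 14.08. fledglings: 34.8 > 14.08 → include.
Rate on top 3: 22.33. mice: 29.1 > 22.33 → include.
Rate on top 4: 23.82. large insects: 14 < 23.82 → exclude; stop.
Optimal diet: small lizards, voles, fledglings, mice — 4 of 5 types.

4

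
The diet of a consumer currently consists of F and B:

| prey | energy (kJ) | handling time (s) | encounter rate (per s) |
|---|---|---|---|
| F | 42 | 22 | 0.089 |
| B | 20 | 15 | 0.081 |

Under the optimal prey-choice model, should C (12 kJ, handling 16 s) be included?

Current rate: (0.089×42 + 0.081×20)/(1 + 0.089×22 + 0.081×15) = 1.284 kJ/s.
C: E/h = 12/16 = 0.75 kJ/s.
0.75 < 1.284, so adding C would lower the average — exclude it.

No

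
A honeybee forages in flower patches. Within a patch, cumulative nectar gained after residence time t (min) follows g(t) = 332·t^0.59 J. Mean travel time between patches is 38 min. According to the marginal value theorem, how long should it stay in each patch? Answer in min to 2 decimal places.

54.68 min

Maximise g(t)/(T+t): set derivative to zero → g'(t)(T+t) = g(t).
g'(t) = 0.59·332·t^-0.41. Setting 0.59·332·t^-0.41 = 332·t^0.59/(38+t) gives 0.59(38+t) = t, so 0.41·t = 0.59×38.
t* = 0.59×38/0.41 = 54.68 min.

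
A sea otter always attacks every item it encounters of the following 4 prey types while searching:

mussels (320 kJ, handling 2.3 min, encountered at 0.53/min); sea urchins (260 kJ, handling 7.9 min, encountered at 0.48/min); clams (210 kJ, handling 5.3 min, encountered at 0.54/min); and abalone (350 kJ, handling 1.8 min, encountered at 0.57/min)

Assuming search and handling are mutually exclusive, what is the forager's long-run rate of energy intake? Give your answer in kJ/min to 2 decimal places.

61.35 kJ/min

R = (0.53×320 + 0.48×260 + 0.54×210 + 0.57×350) / (1 + 0.53×2.3 + 0.48×7.9 + 0.54×5.3 + 0.57×1.8) = 607.3/9.899 = 61.35 kJ/min.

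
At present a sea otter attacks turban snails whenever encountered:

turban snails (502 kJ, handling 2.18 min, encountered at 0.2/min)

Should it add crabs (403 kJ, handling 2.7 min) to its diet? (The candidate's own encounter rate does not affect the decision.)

Current rate: (0.2×502)/(1 + 0.2×2.18) = 69.92 kJ/min.
Profitability of crabs: 403/2.7 = 149.3 kJ/min.
149.3 > 69.92, so adding crabs raises the average — include it.

Yes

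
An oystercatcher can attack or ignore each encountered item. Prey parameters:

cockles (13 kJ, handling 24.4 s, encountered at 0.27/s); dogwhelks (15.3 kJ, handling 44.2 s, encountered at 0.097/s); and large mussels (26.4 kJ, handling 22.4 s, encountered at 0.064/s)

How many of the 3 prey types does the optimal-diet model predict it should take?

Rank by E/h (kJ/s): large mussels 1.18, cockles 0.533, dogwhelks 0.346. Include each in turn until the next type's E/h falls below the running intake rate.
Rate on top 1: 0.6943. cockles: 0.533 < 0.6943 → exclude; stop.
Optimal diet: large mussels — 1 of 3 types.

1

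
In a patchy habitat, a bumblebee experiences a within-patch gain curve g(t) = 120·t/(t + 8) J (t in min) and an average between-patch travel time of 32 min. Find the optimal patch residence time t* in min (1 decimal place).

Optimal t* satisfies g'(t*) = g(t*)/(T + t*).
g'(t) = 120·8/(t + 8)². Setting 120·8/(t+8)² = 120t/[(t+8)(32+t)] gives 8(32+t) = t(t+8), so t² = 8×32 = 256.
t* = √256 = 16 min.

16.0 min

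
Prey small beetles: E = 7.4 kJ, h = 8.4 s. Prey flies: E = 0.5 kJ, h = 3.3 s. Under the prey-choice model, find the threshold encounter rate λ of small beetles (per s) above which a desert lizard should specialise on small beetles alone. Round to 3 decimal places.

Drop flies once their profitability E₂/h₂ falls below the rate achievable on small beetles alone: E₂/h₂ = λE₁/(1 + λh₁).
Solve for λ: λE₁h₂ = E₂(1 + λh₁) → λ(E₁h₂ − E₂h₁) = E₂ → λ = E₂/(E₁h₂ − E₂h₁).
λ = 0.5/(7.4×3.3 − 0.5×8.4) = 0.5/20.22 = 0.02473 per s.

0.025 per s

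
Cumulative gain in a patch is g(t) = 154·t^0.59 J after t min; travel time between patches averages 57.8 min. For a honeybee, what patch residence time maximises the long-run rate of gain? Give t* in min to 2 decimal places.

83.18 min

By the marginal value theorem, leave when the instantaneous gain rate g'(t) equals the habitat-wide average g(t)/(T + t).
g'(t) = 0.59·154·t^-0.41. Setting 0.59·154·t^-0.41 = 154·t^0.59/(57.8+t) gives 0.59(57.8+t) = t, so 0.41·t = 0.59×57.8.
t* = 0.59×57.8/0.41 = 83.18 min.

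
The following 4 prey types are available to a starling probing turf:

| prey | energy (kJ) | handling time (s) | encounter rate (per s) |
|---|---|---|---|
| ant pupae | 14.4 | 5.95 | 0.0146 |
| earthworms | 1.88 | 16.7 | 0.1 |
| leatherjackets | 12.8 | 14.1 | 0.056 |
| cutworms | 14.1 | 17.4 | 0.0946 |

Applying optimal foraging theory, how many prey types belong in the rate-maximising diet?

Rank by E/h (kJ/s): ant pupae 2.42, leatherjackets 0.908, cutworms 0.81, earthworms 0.113. Include each in turn until the next type's E/h falls below the running intake rate.
Rate on top 1: 0.1934. leatherjackets: 0.908 > 0.1934 → include.
Rate on top 2: 0.494. cutworms: 0.81 > 0.494 → include.
Rate on top 3: 0.6418. earthworms: 0.113 < 0.6418 → exclude; stop.
Optimal diet: ant pupae, leatherjackets, cutworms — 3 of 4 types.

3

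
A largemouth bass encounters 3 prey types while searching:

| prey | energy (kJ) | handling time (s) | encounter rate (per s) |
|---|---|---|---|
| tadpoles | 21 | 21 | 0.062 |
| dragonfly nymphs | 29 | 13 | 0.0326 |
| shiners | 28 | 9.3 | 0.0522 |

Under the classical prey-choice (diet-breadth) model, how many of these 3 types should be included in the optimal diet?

2

Rank by E/h (kJ/s): shiners 3.01, dragonfly nymphs 2.23, tadpoles 1. Include each in turn until the next type's E/h falls below the running intake rate.
Rate on top 1: 0.9839. dragonfly nymphs: 2.23 > 0.9839 → include.
Rate on top 2: 1.261. tadpoles: 1 < 1.261 → exclude; stop.
Optimal diet: shiners, dragonfly nymphs — 2 of 3 types.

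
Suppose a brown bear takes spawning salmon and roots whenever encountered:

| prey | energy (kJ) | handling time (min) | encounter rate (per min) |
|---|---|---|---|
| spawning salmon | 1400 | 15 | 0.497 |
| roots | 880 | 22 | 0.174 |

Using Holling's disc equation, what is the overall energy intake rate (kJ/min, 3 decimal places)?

Energy encountered per unit search time: 0.497×1400 + 0.174×880 = 848.9 kJ/min.
Handling time per unit search time: 0.497×15 + 0.174×22 = 11.28.
Rate = 848.9/(1 + 11.28) = 69.11 kJ/min.

69.113 kJ/min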